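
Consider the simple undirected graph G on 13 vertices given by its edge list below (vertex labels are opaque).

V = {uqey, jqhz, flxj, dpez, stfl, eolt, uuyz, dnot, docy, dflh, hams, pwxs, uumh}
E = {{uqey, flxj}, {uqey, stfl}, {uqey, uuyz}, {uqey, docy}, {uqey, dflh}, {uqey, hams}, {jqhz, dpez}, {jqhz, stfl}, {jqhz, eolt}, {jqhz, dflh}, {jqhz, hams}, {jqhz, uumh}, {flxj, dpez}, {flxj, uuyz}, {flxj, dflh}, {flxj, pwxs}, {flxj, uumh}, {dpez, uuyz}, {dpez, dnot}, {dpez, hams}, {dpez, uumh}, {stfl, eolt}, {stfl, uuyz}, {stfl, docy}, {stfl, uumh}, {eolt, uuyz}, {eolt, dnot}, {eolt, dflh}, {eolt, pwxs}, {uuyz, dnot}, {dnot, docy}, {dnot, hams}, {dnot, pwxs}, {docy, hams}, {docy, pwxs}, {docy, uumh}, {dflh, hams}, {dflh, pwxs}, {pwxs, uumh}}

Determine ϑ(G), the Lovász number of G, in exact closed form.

deg(hams) = 6; N(hams) = {uqey, jqhz, dpez, dnot, docy, dflh}.
N(pwxs) = {flxj, eolt, dnot, docy, dflh, uumh}, |N(pwxs)| = 6.
Vertex stfl has 6 neighbors: uqey, jqhz, eolt, uuyz, docy, uumh.
N(uqey) = {flxj, stfl, uuyz, docy, dflh, hams}, |N(uqey)| = 6.
Every vertex has degree 6 (N=13); strongly regular (13,6,2,3).
spec(A) ≈ [6.0, 1.30278, -2.30278] (distinct, 5 d.p.).
With N=13: ϑ(G) = 13·(-(-sqrt(13)/2 - 1/2))/(6−(-sqrt(13)/2 - 1/2)) = sqrt(13).
= 3.60555128… (decimal).

sqrt(13)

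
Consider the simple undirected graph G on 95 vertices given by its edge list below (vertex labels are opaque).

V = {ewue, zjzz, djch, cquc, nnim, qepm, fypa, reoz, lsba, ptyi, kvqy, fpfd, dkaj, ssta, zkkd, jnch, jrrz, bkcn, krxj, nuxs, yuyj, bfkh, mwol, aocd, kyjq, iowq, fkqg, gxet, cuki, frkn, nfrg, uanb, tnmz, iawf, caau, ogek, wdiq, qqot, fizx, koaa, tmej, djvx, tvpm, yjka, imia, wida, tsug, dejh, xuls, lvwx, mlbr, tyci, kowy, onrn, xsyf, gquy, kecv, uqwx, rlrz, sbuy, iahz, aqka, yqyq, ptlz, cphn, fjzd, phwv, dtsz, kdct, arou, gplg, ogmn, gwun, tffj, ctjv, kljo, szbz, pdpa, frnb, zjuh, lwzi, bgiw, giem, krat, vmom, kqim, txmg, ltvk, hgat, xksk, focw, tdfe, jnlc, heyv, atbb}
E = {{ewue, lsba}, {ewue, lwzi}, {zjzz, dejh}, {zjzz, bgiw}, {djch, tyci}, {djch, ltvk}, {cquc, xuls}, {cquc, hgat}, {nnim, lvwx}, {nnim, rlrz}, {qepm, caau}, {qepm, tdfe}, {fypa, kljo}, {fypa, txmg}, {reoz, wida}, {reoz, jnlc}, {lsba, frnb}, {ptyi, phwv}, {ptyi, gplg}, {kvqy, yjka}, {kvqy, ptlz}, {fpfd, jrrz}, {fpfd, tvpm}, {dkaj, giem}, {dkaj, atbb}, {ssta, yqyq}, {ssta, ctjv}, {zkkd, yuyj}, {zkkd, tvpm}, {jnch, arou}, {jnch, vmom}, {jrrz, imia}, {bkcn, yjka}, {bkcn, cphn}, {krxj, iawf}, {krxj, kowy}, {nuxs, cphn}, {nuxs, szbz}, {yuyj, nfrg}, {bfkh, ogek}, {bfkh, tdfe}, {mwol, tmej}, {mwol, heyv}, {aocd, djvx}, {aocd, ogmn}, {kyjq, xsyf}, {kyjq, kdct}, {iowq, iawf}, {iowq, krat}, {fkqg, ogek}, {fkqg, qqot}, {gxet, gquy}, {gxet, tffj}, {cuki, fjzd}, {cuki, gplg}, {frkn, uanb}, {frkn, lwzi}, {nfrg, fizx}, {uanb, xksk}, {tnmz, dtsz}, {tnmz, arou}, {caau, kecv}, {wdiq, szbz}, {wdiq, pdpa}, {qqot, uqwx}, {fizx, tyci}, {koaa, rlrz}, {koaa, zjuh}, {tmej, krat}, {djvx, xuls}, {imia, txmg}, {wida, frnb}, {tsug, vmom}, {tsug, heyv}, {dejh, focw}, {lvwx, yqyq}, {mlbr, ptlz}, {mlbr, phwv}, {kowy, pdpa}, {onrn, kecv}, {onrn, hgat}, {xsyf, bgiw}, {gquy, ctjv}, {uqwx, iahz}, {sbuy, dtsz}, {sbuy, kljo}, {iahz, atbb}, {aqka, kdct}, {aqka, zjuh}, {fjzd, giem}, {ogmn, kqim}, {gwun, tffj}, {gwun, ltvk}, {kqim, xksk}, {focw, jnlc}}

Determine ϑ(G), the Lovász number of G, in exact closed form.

N(tvpm) = {fpfd, zkkd}, |N(tvpm)| = 2.
deg(ewue) = 2; N(ewue) = {lsba, lwzi}.
N(dtsz) = {tnmz, sbuy}, |N(dtsz)| = 2.
Vertex nfrg has 2 neighbors: yuyj, fizx.
deg(v) = 2 for all v (|V|=95); the odd cycle C_{95}.
spec(A) ≈ [2.0, 1.99563, 1.98253, 1.96076, 1.93042, 1.89163, 1.84458, 1.78946, 1.72651, 1.65602, 1.57828, 1.49364, 1.40247, 1.30517, 1.20216, 1.0939, 0.98085, 0.86351, 0.74239, 0.61803, 0.49097, 0.36176, 0.23097, 0.09917, -0.03307, -0.16516, -0.29653, -0.4266, -0.55481, -0.68059, -0.80339, -0.92268, -1.03794, -1.14866, -1.25435, -1.35456, -1.44885, -1.5368, -1.61803, -1.69219, -1.75895, -1.81801, -1.86913, -1.91207, -1.94665, -1.97272, -1.99017, -1.99891] (distinct, 5 d.p.).
Lovász (edge-transitive): ϑ = −95·(-2*cos(pi/95))/((2)−(-2*cos(pi/95))) = 95*cos(pi/95)/(cos(pi/95) + 1).
Numerically 47.4870.
Sandwich: α(G)=47 ≤ ϑ(G)=95*cos(pi/95)/(cos(pi/95) + 1) ≤ χ(Ḡ)=48 (both strict).

95*cos(pi/95)/(cos(pi/95) + 1)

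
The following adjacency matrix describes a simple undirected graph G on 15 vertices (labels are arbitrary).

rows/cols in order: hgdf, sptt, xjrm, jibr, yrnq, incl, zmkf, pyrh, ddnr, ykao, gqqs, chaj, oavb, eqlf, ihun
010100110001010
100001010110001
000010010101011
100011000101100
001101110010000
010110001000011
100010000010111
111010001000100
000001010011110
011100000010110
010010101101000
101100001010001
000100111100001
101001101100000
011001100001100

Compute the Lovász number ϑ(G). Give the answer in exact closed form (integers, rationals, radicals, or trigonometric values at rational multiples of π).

Vertex sptt has 6 neighbors: hgdf, incl, pyrh, ykao, gqqs, ihun.
deg(xjrm) = 6; N(xjrm) = {yrnq, pyrh, ykao, chaj, eqlf, ihun}.
Vertex gqqs has 6 neighbors: sptt, yrnq, zmkf, ddnr, ykao, chaj.
Vertex ihun has 6 neighbors: sptt, xjrm, incl, zmkf, chaj, oavb.
Regular of degree 6 on 15 vertices: this is K(6,2), the Kneser graph.
The 3 distinct eigenvalues: [6.0, 1.0, -3.0].
ϑ = −N·λ_min/(λ_max−λ_min) = −15·(-3)/(6−(-3)) = 5.
≈ 5.0000000 (to 7 d.p.).

5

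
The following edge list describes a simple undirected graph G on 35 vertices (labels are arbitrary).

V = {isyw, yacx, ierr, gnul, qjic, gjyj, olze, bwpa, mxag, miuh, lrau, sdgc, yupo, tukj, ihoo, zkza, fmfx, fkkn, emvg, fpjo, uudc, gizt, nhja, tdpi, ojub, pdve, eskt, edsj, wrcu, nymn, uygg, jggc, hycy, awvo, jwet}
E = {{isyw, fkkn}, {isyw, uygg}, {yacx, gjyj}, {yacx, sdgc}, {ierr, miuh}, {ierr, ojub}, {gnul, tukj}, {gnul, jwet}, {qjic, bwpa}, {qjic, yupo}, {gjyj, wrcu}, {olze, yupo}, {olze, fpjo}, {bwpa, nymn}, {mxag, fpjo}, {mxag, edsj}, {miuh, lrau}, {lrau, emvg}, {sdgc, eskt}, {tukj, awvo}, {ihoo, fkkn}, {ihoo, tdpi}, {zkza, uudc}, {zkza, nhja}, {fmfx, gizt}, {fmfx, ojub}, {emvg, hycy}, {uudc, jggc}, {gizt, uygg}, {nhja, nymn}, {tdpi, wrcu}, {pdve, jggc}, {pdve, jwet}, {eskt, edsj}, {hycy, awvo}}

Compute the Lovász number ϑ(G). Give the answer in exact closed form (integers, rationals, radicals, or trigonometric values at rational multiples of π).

N(fkkn) = {isyw, ihoo}, |N(fkkn)| = 2.
Vertex bwpa has 2 neighbors: qjic, nymn.
deg(uudc) = 2; N(uudc) = {zkza, jggc}.
deg(yacx) = 2; N(yacx) = {gjyj, sdgc}.
2-regular, N=35; this is C_{35}, the 35-cycle.
The 18 distinct eigenvalues: [2.0, 1.96786, 1.87247, 1.7169, 1.50614, 1.24698, 0.94774, 0.61803, 0.26847, -0.08973, -0.44504, -0.78605, -1.10179, -1.38213, -1.61803, -1.80194, -1.92793, -1.99195].
−35·(-2*cos(pi/35)) / ((2)−(-2*cos(pi/35))) = 35*cos(pi/35)/(cos(pi/35) + 1) = ϑ(G).
ϑ(G) ≈ 17.4647.
α=17, χ(Ḡ)=18; ϑ=35*cos(pi/35)/(cos(pi/35) + 1) lies between (both strict).

35*cos(pi/35)/(cos(pi/35) + 1)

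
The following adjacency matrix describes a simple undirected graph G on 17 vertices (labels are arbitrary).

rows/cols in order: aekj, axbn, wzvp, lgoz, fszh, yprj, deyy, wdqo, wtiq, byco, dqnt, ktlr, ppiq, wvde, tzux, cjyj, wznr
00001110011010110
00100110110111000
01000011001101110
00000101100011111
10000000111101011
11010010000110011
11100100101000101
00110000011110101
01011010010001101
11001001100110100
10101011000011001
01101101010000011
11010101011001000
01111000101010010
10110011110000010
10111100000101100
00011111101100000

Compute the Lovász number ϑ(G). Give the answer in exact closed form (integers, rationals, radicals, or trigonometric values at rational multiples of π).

deg(yprj) = 8; N(yprj) = {aekj, axbn, lgoz, deyy, ktlr, ppiq, cjyj, wznr}.
N(ppiq) = {aekj, axbn, lgoz, yprj, wdqo, byco, dqnt, wvde}, |N(ppiq)| = 8.
N(axbn) = {wzvp, yprj, deyy, wtiq, byco, ktlr, ppiq, wvde}, |N(axbn)| = 8.
Vertex wvde has 8 neighbors: axbn, wzvp, lgoz, fszh, wtiq, dqnt, ppiq, cjyj.
17-vertex 8-regular graph: Paley(17): SR with (k,λ,μ)=(8,3,4).
spec(A) ≈ [8.0, 1.561553, -2.561553] (distinct, 6 d.p.).
Lovász (edge-transitive): ϑ = −17·(-sqrt(17)/2 - 1/2)/((8)−(-sqrt(17)/2 - 1/2)) = sqrt(17).
≈ 4.1231056 (to 7 d.p.).

sqrt(17)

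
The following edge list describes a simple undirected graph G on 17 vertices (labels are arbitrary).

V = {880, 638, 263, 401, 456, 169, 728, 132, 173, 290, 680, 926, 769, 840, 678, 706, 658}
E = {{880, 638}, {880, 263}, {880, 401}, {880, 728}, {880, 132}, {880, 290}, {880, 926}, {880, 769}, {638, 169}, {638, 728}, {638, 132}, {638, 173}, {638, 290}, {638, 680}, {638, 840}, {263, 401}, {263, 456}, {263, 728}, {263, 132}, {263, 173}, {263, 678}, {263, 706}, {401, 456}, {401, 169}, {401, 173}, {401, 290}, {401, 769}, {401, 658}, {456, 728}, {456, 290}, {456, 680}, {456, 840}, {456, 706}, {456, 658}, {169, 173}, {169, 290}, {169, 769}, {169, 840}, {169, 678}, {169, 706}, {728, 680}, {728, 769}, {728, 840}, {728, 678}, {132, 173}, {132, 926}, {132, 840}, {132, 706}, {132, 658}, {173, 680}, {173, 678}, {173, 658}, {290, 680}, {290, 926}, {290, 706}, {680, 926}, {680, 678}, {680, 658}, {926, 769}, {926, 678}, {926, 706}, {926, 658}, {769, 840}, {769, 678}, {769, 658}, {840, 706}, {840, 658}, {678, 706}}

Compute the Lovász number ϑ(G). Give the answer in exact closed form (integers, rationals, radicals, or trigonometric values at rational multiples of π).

sqrt(17)

deg(840) = 8; N(840) = {638, 456, 169, 728, 132, 769, 706, 658}.
Vertex 173 has 8 neighbors: 638, 263, 401, 169, 132, 680, 678, 658.
N(263) = {880, 401, 456, 728, 132, 173, 678, 706}, |N(263)| = 8.
N(638) = {880, 169, 728, 132, 173, 290, 680, 840}, |N(638)| = 8.
G on 17 vertices is 8-regular; Paley(17): SR with (k,λ,μ)=(8,3,4).
The 3 distinct eigenvalues: [8.0, 1.56155, -2.56155].
λ_max=8, λ_min=-sqrt(17)/2 - 1/2; ϑ = −17·λ_min/(λ_max−λ_min) = sqrt(17).
Numerically 4.123106.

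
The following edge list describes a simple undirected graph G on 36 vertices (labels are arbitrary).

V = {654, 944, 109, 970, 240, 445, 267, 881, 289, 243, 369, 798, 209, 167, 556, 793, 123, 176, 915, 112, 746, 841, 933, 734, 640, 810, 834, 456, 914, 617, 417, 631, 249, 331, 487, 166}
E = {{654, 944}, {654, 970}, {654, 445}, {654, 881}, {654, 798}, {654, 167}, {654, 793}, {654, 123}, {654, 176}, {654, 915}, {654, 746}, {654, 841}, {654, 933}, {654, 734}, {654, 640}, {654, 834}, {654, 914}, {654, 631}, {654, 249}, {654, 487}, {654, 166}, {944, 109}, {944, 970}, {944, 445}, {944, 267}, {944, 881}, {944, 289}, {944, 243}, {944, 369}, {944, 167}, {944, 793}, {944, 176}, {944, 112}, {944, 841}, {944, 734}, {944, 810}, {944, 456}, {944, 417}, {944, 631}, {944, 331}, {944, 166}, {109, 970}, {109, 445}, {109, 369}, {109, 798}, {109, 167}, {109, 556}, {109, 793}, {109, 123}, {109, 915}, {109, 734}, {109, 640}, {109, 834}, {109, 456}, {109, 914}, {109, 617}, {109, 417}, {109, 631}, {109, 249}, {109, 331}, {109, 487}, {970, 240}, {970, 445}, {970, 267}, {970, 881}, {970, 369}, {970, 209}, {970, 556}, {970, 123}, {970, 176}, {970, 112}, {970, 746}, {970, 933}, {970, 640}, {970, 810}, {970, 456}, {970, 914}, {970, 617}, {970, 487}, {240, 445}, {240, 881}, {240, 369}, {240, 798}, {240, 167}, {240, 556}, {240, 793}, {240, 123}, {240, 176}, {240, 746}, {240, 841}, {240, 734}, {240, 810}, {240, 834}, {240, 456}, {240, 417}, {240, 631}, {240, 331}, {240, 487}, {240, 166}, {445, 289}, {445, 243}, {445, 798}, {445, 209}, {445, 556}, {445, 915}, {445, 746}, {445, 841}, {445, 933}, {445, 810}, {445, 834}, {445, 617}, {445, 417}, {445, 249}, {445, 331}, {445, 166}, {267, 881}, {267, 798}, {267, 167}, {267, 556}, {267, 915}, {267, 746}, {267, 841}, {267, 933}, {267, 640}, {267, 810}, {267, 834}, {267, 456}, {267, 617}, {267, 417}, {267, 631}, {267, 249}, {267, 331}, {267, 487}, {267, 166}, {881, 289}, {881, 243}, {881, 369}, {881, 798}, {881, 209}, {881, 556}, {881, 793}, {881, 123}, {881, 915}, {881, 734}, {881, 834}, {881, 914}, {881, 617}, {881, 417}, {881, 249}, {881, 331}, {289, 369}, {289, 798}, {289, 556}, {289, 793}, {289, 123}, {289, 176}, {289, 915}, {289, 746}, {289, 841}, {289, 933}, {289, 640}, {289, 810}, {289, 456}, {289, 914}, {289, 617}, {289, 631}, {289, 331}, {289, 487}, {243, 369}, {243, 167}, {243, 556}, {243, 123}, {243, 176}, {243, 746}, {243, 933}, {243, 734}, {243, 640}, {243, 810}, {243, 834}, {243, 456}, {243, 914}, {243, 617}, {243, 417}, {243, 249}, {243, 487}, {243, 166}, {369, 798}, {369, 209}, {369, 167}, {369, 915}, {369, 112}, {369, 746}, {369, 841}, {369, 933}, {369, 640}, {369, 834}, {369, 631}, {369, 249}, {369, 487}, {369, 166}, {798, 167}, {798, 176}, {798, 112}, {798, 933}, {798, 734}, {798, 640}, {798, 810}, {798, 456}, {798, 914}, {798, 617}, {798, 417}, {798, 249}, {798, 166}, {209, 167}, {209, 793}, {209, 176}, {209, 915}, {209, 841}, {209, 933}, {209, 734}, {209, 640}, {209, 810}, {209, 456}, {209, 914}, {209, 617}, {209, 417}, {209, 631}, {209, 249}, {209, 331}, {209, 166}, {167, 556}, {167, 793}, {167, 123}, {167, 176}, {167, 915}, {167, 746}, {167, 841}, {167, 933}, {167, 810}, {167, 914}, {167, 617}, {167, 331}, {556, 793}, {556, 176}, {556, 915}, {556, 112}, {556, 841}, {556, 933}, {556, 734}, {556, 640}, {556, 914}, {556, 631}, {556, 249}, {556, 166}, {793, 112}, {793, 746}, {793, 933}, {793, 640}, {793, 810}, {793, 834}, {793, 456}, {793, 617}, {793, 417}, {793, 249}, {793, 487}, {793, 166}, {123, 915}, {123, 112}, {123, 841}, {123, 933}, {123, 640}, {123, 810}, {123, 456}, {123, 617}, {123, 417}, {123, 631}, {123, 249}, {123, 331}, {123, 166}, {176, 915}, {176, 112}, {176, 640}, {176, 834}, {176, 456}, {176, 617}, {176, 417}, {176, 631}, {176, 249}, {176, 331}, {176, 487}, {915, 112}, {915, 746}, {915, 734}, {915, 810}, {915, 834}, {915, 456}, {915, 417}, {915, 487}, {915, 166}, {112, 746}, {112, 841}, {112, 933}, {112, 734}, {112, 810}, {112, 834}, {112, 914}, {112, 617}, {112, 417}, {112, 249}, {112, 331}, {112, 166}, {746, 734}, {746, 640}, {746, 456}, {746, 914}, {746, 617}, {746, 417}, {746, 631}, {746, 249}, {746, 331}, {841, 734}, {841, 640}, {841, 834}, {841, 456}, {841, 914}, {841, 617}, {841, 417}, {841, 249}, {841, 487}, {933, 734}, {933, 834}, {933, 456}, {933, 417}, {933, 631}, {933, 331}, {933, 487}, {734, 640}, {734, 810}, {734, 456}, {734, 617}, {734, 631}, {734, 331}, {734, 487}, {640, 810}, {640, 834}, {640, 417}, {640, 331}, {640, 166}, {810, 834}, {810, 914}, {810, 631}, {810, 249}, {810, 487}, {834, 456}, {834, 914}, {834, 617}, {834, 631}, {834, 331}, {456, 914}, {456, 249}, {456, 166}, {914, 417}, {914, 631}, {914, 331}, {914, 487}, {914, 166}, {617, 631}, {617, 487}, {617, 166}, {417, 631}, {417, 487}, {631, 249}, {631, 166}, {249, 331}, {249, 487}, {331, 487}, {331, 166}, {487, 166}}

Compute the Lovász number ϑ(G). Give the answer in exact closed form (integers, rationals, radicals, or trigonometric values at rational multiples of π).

8

N(654) = {944, 970, 445, 881, 798, 167, 793, 123, 176, 915, 746, 841, 933, 734, 640, 834, 914, 631, 249, 487, 166}, |N(654)| = 21.
deg(746) = 21; N(746) = {654, 970, 240, 445, 267, 289, 243, 369, 167, 793, 915, 112, 734, 640, 456, 914, 617, 417, 631, 249, 331}.
Vertex 243 has 21 neighbors: 944, 445, 881, 369, 167, 556, 123, 176, 746, 933, 734, 640, 810, 834, 456, 914, 617, 417, 249, 487, 166.
deg(834) = 21; N(834) = {654, 109, 240, 445, 267, 881, 243, 369, 793, 176, 915, 112, 841, 933, 640, 810, 456, 914, 617, 631, 331}.
Regular of degree 21 on 36 vertices: Kneser-type, 2-subsets of [9].
The 3 distinct eigenvalues: [21.0, 1.0, -6.0].
Lovász (edge-transitive): ϑ = −36·(-6)/((21)−(-6)) = 8.
≈ 8.0000000 (to 7 d.p.).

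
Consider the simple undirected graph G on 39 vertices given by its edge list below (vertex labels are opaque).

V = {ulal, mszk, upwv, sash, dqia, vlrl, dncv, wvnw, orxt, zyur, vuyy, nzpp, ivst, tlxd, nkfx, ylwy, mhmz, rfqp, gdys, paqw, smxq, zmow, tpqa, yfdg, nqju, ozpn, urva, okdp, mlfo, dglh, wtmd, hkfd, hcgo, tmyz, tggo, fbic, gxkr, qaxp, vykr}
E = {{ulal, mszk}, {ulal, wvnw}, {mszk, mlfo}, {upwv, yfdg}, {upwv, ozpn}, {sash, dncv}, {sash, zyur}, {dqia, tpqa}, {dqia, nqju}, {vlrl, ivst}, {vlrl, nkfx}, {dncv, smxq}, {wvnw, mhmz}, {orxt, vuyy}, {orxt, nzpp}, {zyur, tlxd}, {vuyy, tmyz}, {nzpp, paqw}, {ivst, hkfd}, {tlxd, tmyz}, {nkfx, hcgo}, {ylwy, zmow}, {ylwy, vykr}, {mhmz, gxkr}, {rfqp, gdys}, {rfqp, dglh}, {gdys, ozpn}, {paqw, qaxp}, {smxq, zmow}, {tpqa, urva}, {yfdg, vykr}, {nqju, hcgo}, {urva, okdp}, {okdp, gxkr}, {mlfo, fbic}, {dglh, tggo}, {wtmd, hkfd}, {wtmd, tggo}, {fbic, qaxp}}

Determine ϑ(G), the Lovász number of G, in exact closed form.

Vertex ulal has 2 neighbors: mszk, wvnw.
deg(wtmd) = 2; N(wtmd) = {hkfd, tggo}.
N(vuyy) = {orxt, tmyz}, |N(vuyy)| = 2.
N(smxq) = {dncv, zmow}, |N(smxq)| = 2.
Regular of degree 2 on 39 vertices: the odd cycle C_{39}.
The 20 distinct eigenvalues: [2.0, 1.974101, 1.897073, 1.770912, 1.598886, 1.385449, 1.136129, 0.857385, 0.556435, 0.241073, -0.080532, -0.400051, -0.70921, -1.0, -1.264891, -1.497021, -1.69038, -1.839959, -1.941884, -1.993515].
Lovász (edge-transitive): ϑ = −39·(-2*cos(pi/39))/((2)−(-2*cos(pi/39))) = 39*cos(pi/39)/(cos(pi/39) + 1).
≈ 19.4683324 (to 7 d.p.).
Lovász sandwich 19 ≤ 39*cos(pi/39)/(cos(pi/39) + 1) ≤ 20: both strict.

39*cos(pi/39)/(cos(pi/39) + 1)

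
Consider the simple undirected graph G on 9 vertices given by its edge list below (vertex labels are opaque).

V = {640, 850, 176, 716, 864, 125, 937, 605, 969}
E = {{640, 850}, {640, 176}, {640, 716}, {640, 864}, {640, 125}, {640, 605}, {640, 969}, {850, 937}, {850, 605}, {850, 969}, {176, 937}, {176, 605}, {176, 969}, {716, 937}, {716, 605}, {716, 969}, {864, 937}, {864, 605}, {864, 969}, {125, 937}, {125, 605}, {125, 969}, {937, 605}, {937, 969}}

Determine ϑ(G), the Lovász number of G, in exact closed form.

N(125) = {640, 937, 605, 969}, |N(125)| = 4.
N(969) = {640, 850, 176, 716, 864, 125, 937}, |N(969)| = 7.
Vertex 640 has 7 neighbors: 850, 176, 716, 864, 125, 605, 969.
N(937) = {850, 176, 716, 864, 125, 605, 969}, |N(937)| = 7.
Complete multipartite on [5, 2, 2]: sandwich collapses at ϑ=5.
≈ 5.0000000 (to 7 d.p.).
Lovász sandwich 5 ≤ 5 ≤ 5: collapsed.

5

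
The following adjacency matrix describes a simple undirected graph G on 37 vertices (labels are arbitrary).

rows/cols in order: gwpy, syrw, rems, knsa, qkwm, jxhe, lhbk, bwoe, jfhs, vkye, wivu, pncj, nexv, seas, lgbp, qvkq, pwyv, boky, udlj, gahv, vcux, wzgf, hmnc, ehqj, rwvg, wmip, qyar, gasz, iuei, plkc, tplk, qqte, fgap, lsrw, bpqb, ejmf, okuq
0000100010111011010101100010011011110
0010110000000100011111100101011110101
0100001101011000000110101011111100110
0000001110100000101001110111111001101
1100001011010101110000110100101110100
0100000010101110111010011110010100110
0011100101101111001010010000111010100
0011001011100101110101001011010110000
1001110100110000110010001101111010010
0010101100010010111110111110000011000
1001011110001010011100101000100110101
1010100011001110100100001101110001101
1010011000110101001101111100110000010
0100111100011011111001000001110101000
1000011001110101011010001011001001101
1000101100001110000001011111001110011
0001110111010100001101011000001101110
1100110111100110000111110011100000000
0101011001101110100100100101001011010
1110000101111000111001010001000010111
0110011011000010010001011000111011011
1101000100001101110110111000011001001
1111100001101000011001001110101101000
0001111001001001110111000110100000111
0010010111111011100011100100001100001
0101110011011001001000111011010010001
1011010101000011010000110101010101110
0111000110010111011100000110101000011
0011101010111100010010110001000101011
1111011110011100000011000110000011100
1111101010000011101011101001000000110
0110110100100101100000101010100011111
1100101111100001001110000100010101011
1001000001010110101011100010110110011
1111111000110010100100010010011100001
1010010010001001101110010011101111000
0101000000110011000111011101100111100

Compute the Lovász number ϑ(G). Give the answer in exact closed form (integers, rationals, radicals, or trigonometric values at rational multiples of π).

sqrt(37)

deg(plkc) = 18; N(plkc) = {gwpy, syrw, rems, knsa, jxhe, lhbk, bwoe, jfhs, pncj, nexv, seas, vcux, wzgf, wmip, qyar, fgap, lsrw, bpqb}.
deg(pncj) = 18; N(pncj) = {gwpy, rems, qkwm, jfhs, vkye, nexv, seas, lgbp, pwyv, gahv, rwvg, wmip, gasz, iuei, plkc, lsrw, bpqb, okuq}.
deg(tplk) = 18; N(tplk) = {gwpy, syrw, rems, knsa, qkwm, lhbk, jfhs, lgbp, qvkq, pwyv, udlj, vcux, wzgf, hmnc, rwvg, gasz, bpqb, ejmf}.
Vertex rems has 18 neighbors: syrw, lhbk, bwoe, vkye, pncj, nexv, gahv, vcux, hmnc, rwvg, qyar, gasz, iuei, plkc, tplk, qqte, bpqb, ejmf.
deg(v) = 18 for all v (|V|=37); Paley(37): SR with (k,λ,μ)=(18,8,9).
Distinct eigenvalues (to 4 d.p.): [18.0, 2.5414, -3.5414].
Lovász: ϑ = −37(-sqrt(37)/2 - 1/2)/(18+-(-sqrt(37)/2 - 1/2)) = sqrt(37).
= 6.082762530… (decimal).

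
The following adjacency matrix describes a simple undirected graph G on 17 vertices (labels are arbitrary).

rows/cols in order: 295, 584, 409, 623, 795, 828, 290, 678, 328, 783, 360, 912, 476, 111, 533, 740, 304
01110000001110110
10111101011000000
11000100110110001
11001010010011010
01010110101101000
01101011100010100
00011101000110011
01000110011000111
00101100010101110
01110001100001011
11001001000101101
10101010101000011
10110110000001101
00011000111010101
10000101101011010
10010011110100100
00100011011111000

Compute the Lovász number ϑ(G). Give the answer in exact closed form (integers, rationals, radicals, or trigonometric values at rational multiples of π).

deg(304) = 8; N(304) = {409, 290, 678, 783, 360, 912, 476, 111}.
deg(409) = 8; N(409) = {295, 584, 828, 328, 783, 912, 476, 304}.
Vertex 328 has 8 neighbors: 409, 795, 828, 783, 912, 111, 533, 740.
deg(111) = 8; N(111) = {623, 795, 328, 783, 360, 476, 533, 304}.
Regular of degree 8 on 17 vertices: Paley(17): SR with (k,λ,μ)=(8,3,4).
A has 3 distinct eigenvalues ≈ [8.0, 1.5616, -2.5616].
With N=17: ϑ(G) = 17·(-(-sqrt(17)/2 - 1/2))/(8−(-sqrt(17)/2 - 1/2)) = sqrt(17).
Numerically 4.1231056.

sqrt(17)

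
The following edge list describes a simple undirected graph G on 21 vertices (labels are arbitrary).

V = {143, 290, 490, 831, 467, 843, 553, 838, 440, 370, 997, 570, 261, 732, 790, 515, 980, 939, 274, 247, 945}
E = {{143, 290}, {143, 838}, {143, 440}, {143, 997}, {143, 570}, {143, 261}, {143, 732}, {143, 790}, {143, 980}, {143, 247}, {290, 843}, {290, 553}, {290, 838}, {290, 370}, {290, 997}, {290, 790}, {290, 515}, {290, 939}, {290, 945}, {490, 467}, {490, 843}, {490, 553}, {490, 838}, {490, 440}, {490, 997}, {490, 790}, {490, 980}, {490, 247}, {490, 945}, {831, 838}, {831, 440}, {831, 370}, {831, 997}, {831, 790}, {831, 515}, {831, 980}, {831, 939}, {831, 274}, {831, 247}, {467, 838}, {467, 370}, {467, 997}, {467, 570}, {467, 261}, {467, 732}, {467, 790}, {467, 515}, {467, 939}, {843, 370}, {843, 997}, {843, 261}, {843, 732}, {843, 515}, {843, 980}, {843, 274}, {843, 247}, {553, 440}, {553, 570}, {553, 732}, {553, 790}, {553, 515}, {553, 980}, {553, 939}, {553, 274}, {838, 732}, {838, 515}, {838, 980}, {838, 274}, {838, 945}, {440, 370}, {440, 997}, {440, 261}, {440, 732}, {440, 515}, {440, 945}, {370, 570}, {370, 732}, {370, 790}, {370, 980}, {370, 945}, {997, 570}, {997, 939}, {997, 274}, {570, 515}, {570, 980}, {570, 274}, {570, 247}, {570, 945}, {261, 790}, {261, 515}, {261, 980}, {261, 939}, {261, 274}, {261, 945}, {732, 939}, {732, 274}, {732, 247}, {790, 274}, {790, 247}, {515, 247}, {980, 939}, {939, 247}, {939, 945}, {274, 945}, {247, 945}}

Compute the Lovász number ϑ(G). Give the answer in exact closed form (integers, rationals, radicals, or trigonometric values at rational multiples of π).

N(831) = {838, 440, 370, 997, 790, 515, 980, 939, 274, 247}, |N(831)| = 10.
deg(945) = 10; N(945) = {290, 490, 838, 440, 370, 570, 261, 939, 274, 247}.
N(490) = {467, 843, 553, 838, 440, 997, 790, 980, 247, 945}, |N(490)| = 10.
deg(553) = 10; N(553) = {290, 490, 440, 570, 732, 790, 515, 980, 939, 274}.
deg(v) = 10 for all v (|V|=21); Kneser K(7,2) on C(7,2)=21 vertices.
A has 3 distinct eigenvalues ≈ [10.0, 1.0, -4.0].
Lovász: ϑ = −21(-4)/(10+-1*(-4)) = 6.
ϑ(G) ≈ 6.00000000.

6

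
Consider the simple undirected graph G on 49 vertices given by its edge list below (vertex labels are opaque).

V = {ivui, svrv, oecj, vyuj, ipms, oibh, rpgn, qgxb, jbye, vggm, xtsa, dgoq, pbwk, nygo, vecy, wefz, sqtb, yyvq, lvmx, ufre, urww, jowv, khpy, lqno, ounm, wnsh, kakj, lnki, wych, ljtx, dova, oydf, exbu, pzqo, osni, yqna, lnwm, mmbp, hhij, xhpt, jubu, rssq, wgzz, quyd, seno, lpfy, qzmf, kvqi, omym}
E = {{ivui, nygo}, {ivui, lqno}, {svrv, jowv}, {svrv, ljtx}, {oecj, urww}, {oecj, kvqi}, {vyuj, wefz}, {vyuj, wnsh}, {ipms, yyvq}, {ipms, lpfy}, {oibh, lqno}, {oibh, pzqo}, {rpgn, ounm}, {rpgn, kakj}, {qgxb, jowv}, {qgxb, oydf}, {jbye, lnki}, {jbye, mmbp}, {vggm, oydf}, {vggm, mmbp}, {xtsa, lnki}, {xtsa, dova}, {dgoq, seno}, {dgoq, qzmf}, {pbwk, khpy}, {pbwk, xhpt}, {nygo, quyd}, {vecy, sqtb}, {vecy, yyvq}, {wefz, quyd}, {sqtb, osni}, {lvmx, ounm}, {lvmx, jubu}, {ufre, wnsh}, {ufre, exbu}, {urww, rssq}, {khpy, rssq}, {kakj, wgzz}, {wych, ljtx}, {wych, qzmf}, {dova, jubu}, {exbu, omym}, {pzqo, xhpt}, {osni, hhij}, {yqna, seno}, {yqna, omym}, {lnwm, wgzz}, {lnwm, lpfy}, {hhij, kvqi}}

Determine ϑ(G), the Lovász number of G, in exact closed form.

deg(lpfy) = 2; N(lpfy) = {ipms, lnwm}.
Vertex lnki has 2 neighbors: jbye, xtsa.
Vertex oecj has 2 neighbors: urww, kvqi.
Vertex dgoq has 2 neighbors: seno, qzmf.
2-regular, N=49; the odd cycle C_{49}.
Distinct eigenvalues (to 3 d.p.): [2.0, 1.984, 1.935, 1.854, 1.743, 1.603, 1.437, 1.247, 1.037, 0.81, 0.569, 0.319, 0.064, -0.192, -0.445, -0.691, -0.925, -1.144, -1.345, -1.523, -1.676, -1.802, -1.898, -1.963, -1.996].
−49·(-2*cos(pi/49)) / ((2)−(-2*cos(pi/49))) = 49*cos(pi/49)/(cos(pi/49) + 1) = ϑ(G).
Numerically 24.4748052.
Sandwich: α(G)=24 ≤ ϑ(G)=49*cos(pi/49)/(cos(pi/49) + 1) ≤ χ(Ḡ)=25 (both strict).

49*cos(pi/49)/(cos(pi/49) + 1)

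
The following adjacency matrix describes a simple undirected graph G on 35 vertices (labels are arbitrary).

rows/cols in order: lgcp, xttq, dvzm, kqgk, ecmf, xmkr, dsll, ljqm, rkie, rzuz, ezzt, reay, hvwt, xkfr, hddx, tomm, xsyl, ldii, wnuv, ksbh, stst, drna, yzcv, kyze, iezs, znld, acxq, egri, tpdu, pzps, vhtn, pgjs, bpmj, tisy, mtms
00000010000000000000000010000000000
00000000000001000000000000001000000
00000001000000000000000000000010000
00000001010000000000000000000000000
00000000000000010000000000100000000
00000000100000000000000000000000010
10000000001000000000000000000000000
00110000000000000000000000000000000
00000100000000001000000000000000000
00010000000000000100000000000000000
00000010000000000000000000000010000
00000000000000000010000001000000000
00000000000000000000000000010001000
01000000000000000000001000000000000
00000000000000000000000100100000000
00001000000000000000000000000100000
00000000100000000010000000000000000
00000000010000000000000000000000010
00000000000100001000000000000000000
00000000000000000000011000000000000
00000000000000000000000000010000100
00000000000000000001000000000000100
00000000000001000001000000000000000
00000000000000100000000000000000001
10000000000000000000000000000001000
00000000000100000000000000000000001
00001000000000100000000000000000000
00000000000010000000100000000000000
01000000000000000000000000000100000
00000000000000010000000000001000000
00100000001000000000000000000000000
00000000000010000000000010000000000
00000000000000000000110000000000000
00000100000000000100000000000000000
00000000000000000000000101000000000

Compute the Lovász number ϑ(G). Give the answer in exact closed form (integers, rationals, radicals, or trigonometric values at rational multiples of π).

35*cos(pi/35)/(cos(pi/35) + 1)

deg(mtms) = 2; N(mtms) = {kyze, znld}.
deg(znld) = 2; N(znld) = {reay, mtms}.
Vertex bpmj has 2 neighbors: stst, drna.
N(dsll) = {lgcp, ezzt}, |N(dsll)| = 2.
deg(v) = 2 for all v (|V|=35); a single 35-cycle (edge-transitive).
spec(A) ≈ [2.0, 1.968, 1.872, 1.717, 1.506, 1.247, 0.948, 0.618, 0.268, -0.09, -0.445, -0.786, -1.102, -1.382, -1.618, -1.802, -1.928, -1.992] (distinct, 3 d.p.).
Lovász (edge-transitive): ϑ = −35·(-2*cos(pi/35))/((2)−(-2*cos(pi/35))) = 35*cos(pi/35)/(cos(pi/35) + 1).
Numerically 17.464704.
Check 17 ≤ 35*cos(pi/35)/(cos(pi/35) + 1) ≤ 18: both strict.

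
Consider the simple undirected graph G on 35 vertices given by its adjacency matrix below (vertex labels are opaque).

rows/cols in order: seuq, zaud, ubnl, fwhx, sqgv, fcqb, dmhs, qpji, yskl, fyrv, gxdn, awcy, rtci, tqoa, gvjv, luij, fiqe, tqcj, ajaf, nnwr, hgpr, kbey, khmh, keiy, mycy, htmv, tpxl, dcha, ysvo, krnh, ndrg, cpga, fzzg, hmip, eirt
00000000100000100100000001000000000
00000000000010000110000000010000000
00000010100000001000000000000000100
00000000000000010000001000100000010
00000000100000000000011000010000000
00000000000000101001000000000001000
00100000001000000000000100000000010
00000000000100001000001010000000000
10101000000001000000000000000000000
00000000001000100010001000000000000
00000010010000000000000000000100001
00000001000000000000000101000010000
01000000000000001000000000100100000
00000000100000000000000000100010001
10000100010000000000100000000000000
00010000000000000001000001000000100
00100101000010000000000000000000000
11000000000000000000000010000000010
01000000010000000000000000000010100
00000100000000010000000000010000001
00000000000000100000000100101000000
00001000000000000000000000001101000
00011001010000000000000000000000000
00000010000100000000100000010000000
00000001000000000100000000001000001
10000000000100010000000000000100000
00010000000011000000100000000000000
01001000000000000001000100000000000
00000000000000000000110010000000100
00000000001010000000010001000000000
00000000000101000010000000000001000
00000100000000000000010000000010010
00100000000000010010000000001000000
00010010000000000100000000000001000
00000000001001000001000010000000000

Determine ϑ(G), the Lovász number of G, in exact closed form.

N(yskl) = {seuq, ubnl, sqgv, tqoa}, |N(yskl)| = 4.
Vertex dmhs has 4 neighbors: ubnl, gxdn, keiy, hmip.
deg(khmh) = 4; N(khmh) = {fwhx, sqgv, qpji, fyrv}.
Vertex mycy has 4 neighbors: qpji, tqcj, ysvo, eirt.
Every vertex has degree 4 (N=35); this is K(7,3), the Kneser graph.
A has 4 distinct eigenvalues ≈ [4.0, 2.0, -1.0, -3.0].
With N=35: ϑ(G) = 35·(-1*(-3))/(4−(-3)) = 15.
≈ 15.00000000 (to 8 d.p.).

15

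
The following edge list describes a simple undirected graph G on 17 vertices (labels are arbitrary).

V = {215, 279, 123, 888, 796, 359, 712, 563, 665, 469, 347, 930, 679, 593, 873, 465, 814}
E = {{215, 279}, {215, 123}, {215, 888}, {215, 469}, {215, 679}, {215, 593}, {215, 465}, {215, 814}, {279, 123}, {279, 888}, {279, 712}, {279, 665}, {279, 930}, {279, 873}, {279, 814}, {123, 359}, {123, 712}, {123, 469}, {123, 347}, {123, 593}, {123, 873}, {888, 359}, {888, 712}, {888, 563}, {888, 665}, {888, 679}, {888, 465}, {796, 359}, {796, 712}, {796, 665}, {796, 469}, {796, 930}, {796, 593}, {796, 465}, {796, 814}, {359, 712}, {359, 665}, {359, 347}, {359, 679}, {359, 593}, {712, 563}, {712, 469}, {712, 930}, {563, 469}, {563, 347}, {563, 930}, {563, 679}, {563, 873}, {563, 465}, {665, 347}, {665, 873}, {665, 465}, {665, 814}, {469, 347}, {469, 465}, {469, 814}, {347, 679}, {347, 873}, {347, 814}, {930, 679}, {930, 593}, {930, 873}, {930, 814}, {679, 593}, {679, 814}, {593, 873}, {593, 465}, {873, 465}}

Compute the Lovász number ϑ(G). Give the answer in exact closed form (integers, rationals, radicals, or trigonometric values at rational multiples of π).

sqrt(17)

Vertex 873 has 8 neighbors: 279, 123, 563, 665, 347, 930, 593, 465.
deg(215) = 8; N(215) = {279, 123, 888, 469, 679, 593, 465, 814}.
Vertex 796 has 8 neighbors: 359, 712, 665, 469, 930, 593, 465, 814.
N(279) = {215, 123, 888, 712, 665, 930, 873, 814}, |N(279)| = 8.
8-regular, N=17; SR(17,8,3,4) — a Paley graph.
A has 3 distinct eigenvalues ≈ [8.0, 1.561553, -2.561553].
Lovász (edge-transitive): ϑ = −17·(-sqrt(17)/2 - 1/2)/((8)−(-sqrt(17)/2 - 1/2)) = sqrt(17).
= 4.123105626… (decimal).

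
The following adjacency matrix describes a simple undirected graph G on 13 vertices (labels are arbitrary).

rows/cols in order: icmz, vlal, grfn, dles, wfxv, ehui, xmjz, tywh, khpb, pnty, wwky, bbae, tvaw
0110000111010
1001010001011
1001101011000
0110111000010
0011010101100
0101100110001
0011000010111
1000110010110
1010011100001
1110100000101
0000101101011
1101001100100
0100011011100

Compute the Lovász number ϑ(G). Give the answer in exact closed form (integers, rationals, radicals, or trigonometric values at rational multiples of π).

Vertex pnty has 6 neighbors: icmz, vlal, grfn, wfxv, wwky, tvaw.
deg(khpb) = 6; N(khpb) = {icmz, grfn, ehui, xmjz, tywh, tvaw}.
Vertex icmz has 6 neighbors: vlal, grfn, tywh, khpb, pnty, bbae.
N(wwky) = {wfxv, xmjz, tywh, pnty, bbae, tvaw}, |N(wwky)| = 6.
6-regular, N=13; Paley(13): SR with (k,λ,μ)=(6,2,3).
A has 3 distinct eigenvalues ≈ [6.0, 1.302776, -2.302776].
ϑ = −N·λ_min/(λ_max−λ_min) = −13·(-sqrt(13)/2 - 1/2)/(6−(-sqrt(13)/2 - 1/2)) = sqrt(13).
Numerically 3.605551.

sqrt(13)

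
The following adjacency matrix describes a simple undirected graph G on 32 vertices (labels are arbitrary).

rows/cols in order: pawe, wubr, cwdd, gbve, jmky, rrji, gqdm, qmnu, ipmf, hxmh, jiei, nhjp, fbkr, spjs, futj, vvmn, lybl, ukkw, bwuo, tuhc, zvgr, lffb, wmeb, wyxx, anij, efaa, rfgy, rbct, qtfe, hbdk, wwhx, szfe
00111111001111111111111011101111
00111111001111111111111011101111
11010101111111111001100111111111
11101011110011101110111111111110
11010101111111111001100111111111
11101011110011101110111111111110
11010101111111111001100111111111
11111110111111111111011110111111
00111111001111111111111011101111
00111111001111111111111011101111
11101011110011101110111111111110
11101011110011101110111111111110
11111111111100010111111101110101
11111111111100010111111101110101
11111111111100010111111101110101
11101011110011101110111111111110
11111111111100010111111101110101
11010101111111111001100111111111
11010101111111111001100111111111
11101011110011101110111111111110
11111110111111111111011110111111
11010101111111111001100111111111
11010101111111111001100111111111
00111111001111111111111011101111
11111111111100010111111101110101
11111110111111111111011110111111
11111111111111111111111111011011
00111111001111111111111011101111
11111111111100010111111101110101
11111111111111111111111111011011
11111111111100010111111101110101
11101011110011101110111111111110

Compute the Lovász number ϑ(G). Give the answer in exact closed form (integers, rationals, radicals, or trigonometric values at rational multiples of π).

Vertex szfe has 25 neighbors: pawe, wubr, cwdd, jmky, gqdm, qmnu, ipmf, hxmh, fbkr, spjs, futj, lybl, ukkw, bwuo, zvgr, lffb, wmeb, wyxx, anij, efaa, rfgy, rbct, qtfe, hbdk, wwhx.
deg(jiei) = 25; N(jiei) = {pawe, wubr, cwdd, jmky, gqdm, qmnu, ipmf, hxmh, fbkr, spjs, futj, lybl, ukkw, bwuo, zvgr, lffb, wmeb, wyxx, anij, efaa, rfgy, rbct, qtfe, hbdk, wwhx}.
Vertex wubr has 26 neighbors: cwdd, gbve, jmky, rrji, gqdm, qmnu, jiei, nhjp, fbkr, spjs, futj, vvmn, lybl, ukkw, bwuo, tuhc, zvgr, lffb, wmeb, anij, efaa, rfgy, qtfe, hbdk, wwhx, szfe.
Vertex ukkw has 25 neighbors: pawe, wubr, gbve, rrji, qmnu, ipmf, hxmh, jiei, nhjp, fbkr, spjs, futj, vvmn, lybl, tuhc, zvgr, wyxx, anij, efaa, rfgy, rbct, qtfe, hbdk, wwhx, szfe.
Complete 6-partite, parts [7, 7, 7, 6, 3, 2]: perfect, ϑ = α = 7.
= 7.00000000… (decimal).
Sandwich: α(G)=7 ≤ ϑ(G)=7 ≤ χ(Ḡ)=7 (collapsed).

7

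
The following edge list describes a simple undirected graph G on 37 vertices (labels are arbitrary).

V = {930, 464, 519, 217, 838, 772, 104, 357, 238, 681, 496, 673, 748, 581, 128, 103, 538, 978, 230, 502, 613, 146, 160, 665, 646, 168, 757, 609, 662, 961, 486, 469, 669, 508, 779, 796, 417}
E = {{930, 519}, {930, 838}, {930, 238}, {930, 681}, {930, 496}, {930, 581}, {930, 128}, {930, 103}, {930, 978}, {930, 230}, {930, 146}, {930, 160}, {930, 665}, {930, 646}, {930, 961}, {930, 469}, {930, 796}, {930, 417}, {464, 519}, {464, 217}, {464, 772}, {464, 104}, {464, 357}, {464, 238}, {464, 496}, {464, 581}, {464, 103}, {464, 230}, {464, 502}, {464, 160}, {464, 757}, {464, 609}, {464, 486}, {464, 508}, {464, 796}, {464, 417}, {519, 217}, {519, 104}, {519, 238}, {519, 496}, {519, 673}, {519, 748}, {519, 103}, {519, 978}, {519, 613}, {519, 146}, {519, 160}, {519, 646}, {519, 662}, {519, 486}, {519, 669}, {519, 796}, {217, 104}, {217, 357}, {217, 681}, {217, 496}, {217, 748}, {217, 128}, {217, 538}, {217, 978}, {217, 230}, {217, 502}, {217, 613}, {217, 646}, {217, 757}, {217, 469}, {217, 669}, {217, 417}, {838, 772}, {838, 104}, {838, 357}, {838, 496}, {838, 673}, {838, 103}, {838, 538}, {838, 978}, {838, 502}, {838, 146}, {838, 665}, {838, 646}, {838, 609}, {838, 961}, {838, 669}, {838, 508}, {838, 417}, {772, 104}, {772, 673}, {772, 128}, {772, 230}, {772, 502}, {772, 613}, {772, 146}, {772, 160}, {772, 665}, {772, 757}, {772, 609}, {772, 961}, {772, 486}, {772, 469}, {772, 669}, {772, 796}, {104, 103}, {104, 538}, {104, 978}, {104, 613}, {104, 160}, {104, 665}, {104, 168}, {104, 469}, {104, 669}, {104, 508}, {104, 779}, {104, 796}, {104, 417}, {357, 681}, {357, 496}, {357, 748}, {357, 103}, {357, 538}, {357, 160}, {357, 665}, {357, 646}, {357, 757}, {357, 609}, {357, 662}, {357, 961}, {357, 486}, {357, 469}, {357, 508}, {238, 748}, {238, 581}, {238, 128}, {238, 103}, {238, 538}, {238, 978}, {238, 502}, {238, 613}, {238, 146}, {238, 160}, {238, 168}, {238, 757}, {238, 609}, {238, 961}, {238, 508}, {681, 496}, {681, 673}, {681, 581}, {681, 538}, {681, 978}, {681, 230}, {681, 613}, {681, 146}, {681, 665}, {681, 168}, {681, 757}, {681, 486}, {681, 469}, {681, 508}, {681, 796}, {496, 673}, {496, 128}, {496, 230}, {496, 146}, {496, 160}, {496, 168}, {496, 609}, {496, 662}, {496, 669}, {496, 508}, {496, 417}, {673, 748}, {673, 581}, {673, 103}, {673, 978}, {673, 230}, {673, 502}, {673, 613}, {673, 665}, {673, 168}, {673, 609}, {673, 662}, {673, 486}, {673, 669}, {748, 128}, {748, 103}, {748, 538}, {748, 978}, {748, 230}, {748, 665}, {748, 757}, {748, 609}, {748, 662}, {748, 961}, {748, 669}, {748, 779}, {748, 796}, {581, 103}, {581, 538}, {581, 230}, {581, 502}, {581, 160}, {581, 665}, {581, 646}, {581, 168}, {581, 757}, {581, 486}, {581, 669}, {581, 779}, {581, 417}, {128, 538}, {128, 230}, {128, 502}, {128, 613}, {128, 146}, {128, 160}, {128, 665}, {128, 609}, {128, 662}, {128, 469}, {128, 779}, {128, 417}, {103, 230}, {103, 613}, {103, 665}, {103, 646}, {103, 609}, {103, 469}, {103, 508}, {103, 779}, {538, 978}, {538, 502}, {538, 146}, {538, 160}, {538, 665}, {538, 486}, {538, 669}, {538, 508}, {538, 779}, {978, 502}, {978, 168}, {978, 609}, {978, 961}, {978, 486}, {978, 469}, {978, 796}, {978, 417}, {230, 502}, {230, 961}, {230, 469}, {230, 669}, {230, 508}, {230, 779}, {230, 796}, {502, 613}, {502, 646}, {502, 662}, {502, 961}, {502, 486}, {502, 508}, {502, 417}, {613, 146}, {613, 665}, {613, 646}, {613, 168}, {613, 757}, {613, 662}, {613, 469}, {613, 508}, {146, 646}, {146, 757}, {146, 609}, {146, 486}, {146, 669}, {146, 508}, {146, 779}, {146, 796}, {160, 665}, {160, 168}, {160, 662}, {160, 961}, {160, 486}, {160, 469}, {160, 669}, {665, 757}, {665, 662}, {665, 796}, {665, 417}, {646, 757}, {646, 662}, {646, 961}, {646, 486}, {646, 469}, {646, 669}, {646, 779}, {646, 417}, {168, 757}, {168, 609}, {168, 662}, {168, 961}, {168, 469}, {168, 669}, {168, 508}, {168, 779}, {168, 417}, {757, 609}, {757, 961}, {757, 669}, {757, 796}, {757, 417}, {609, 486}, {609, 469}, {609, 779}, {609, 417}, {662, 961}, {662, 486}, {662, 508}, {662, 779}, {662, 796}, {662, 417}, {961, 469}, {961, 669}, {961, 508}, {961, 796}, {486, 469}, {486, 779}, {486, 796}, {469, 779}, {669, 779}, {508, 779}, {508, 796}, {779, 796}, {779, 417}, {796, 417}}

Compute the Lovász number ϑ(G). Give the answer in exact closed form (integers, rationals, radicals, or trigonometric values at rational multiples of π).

Vertex 662 has 18 neighbors: 519, 357, 496, 673, 748, 128, 502, 613, 160, 665, 646, 168, 961, 486, 508, 779, 796, 417.
deg(464) = 18; N(464) = {519, 217, 772, 104, 357, 238, 496, 581, 103, 230, 502, 160, 757, 609, 486, 508, 796, 417}.
Vertex 646 has 18 neighbors: 930, 519, 217, 838, 357, 581, 103, 502, 613, 146, 757, 662, 961, 486, 469, 669, 779, 417.
N(978) = {930, 519, 217, 838, 104, 238, 681, 673, 748, 538, 502, 168, 609, 961, 486, 469, 796, 417}, |N(978)| = 18.
Regular of degree 18 on 37 vertices: SR(37,18,8,9) — a Paley graph.
The 3 distinct eigenvalues: [18.0, 2.541, -3.541].
λ_max=18, λ_min=-sqrt(37)/2 - 1/2; ϑ = −37·λ_min/(λ_max−λ_min) = sqrt(37).
Numerically 6.0828.

sqrt(37)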